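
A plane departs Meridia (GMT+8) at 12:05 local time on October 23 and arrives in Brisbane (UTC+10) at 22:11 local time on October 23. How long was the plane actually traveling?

8 hours 6 minutes

Departure in UTC: 12:05 − 8:00 = 04:05 on Oct 23.
Arrival in UTC: 22:11 − 10:00 = 12:11 on Oct 23.
Elapsed = 12:11 − 04:05 = 8 hours 6 minutes.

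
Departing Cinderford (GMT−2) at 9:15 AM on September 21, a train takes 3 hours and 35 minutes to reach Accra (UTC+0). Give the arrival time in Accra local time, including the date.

Accra is 2:00 ahead of Cinderford.
After 3 hours 35 minutes it is 12:50 PM in Cinderford.
Shift by the zone difference: 12:50 PM + 2:00 = 2:50 PM on Sep 21 in Accra.

2:50 PM on Sep 21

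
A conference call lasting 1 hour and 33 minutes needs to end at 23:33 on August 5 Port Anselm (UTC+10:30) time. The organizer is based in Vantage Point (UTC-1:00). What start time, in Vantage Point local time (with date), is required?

10:30 on August 5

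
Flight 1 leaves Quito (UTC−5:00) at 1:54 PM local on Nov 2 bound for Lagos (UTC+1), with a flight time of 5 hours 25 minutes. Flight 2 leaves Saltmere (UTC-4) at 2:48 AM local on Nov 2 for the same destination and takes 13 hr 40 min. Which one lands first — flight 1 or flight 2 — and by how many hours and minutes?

the second, by 3 hours 51 minutes

Flight 1 in UTC: 1:54 PM + 5:00 = 6:54 PM on Nov 2.
+5 hours and 25 minutes → arrive 12:19 AM UTC on Nov 3.
Flight 2 in UTC: 2:48 AM + 4:00 = 6:48 AM on Nov 2.
+13 hours and 40 minutes → arrive 8:28 PM UTC on Nov 2.
Flight 2 lands earlier by 3 hours 51 minutes.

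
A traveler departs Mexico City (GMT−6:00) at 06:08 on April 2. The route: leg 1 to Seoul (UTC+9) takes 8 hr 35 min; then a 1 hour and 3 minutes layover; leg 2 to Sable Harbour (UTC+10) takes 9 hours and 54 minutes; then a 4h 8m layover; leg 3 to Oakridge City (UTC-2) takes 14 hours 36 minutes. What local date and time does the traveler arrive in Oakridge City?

00:24 on April 4

Convert departure to UTC: 06:08 + 6:00 = 12:08 UTC on Apr 2.
Add 8 hours 35 minutes leg 1 → 20:43 UTC.
Add 1 hour and 3 minutes layover in Seoul → 21:46 UTC.
Add 9 hours 54 minutes leg 2 → 07:40 UTC (Apr 3).
Add 4 hours and 8 minutes layover in Sable Harbour → 11:48 UTC.
Add 14 hours 36 minutes leg 3 → 02:24 UTC (Apr 4).
Oakridge City is UTC−2:00, so local arrival = 02:24 − 2:00 = 00:24 on Apr 4.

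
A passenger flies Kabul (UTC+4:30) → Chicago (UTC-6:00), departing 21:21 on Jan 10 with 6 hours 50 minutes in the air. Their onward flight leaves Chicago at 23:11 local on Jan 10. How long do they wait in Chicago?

Convert departure to UTC: 21:21 − 4:30 = 16:51 UTC on Jan 10.
Add 6 hours and 50 minutes flight time → 23:41 UTC.
Chicago is UTC−6:00, so local arrival = 23:41 − 6:00 = 17:41 on Jan 10.
Layover = 23:11 − 17:41 = 5 hours 30 minutes.

5 hours 30 minutes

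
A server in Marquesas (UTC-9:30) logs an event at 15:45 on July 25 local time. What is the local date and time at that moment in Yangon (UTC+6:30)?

Yangon is 16:00 ahead of Marquesas.
Shift by the zone difference: 15:45 + 16:00 = 07:45 on Jul 26 in Yangon.

07:45 on July 26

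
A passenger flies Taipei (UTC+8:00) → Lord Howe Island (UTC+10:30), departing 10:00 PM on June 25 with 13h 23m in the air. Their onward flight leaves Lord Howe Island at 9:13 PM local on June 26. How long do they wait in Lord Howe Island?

Convert departure to UTC: 10:00 PM − 8:00 = 2:00 PM UTC on Jun 25.
Add 13 hours 23 minutes flight time → 3:23 AM UTC (Jun 26).
Lord Howe Island is UTC+10:30, so local arrival = 3:23 AM + 10:30 = 1:53 PM on Jun 26.
Layover = 9:13 PM − 1:53 PM = 7 hours 20 minutes.

7 hours 20 minutes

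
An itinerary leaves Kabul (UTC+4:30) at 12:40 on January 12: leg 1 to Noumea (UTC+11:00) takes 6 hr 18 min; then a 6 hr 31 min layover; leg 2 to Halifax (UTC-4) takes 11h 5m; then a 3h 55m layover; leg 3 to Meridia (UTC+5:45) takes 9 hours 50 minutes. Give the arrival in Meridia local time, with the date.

03:34 on Jan 14

Convert departure to UTC: 12:40 − 4:30 = 08:10 UTC on Jan 12.
Add 6 hours and 18 minutes leg 1 → 14:28 UTC.
Add 6 hours 31 minutes layover in Noumea → 20:59 UTC.
Add 11 hours 5 minutes leg 2 → 08:04 UTC (Jan 13).
Add 3 hours and 55 minutes layover in Halifax → 11:59 UTC.
Add 9 hours 50 minutes leg 3 → 21:49 UTC.
Meridia is UTC+5:45, so local arrival = 21:49 + 5:45 = 03:34 on Jan 14.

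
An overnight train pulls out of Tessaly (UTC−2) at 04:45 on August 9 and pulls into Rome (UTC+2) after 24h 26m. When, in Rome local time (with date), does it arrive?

Convert departure to UTC: 04:45 + 2:00 = 06:45 UTC on Aug 9.
Add 24 hours and 26 minutes travel time → 07:11 UTC (Aug 10).
Rome is UTC+2:00, so local arrival = 07:11 + 2:00 = 09:11 on Aug 10.

09:11 on August 10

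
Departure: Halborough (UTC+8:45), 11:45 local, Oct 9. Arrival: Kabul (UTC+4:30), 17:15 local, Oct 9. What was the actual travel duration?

9 hours 45 minutes

Departure in UTC: 11:45 − 8:45 = 03:00 on Oct 9.
Arrival in UTC: 17:15 − 4:30 = 12:45 on Oct 9.
Elapsed = 12:45 − 03:00 = 9 hours 45 minutes.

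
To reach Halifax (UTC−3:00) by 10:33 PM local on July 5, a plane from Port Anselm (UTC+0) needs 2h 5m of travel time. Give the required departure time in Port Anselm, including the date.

Target arrival in UTC: 10:33 PM + 3:00 = 1:33 AM on Jul 6.
Subtract 2 hours 5 minutes → departure 11:28 PM UTC on Jul 5.
Port Anselm is UTC+0, so departure is 11:28 PM on Jul 5.

11:28 PM on July 5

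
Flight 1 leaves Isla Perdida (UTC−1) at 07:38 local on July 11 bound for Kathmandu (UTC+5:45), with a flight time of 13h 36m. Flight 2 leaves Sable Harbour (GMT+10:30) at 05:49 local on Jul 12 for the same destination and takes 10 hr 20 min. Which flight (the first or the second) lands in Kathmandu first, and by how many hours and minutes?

the first, by 7 hours 25 minutes

Flight 1 in UTC: 07:38 + 1:00 = 08:38 on Jul 11.
+13 hours and 36 minutes → arrive 22:14 UTC on Jul 11.
Flight 2 in UTC: 05:49 − 10:30 = 19:19 on Jul 11.
+10 hours 20 minutes → arrive 05:39 UTC on Jul 12.
Flight 1 lands earlier by 7 hours 25 minutes.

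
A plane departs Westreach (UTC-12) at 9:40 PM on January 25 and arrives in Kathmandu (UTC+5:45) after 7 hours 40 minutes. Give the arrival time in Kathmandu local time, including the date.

Convert departure to UTC: 9:40 PM + 12:00 = 9:40 AM UTC on Jan 26.
Add 7 hours and 40 minutes travel time → 5:20 PM UTC.
Kathmandu is UTC+5:45, so local arrival = 5:20 PM + 5:45 = 11:05 PM on Jan 26.

11:05 PM on January 26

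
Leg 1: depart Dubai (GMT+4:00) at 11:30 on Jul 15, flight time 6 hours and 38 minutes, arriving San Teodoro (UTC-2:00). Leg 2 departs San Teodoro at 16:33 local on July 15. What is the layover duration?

Convert departure to UTC: 11:30 − 4:00 = 07:30 UTC on Jul 15.
Add 6 hours and 38 minutes flight time → 14:08 UTC.
San Teodoro is UTC−2:00, so local arrival = 14:08 − 2:00 = 12:08 on Jul 15.
Layover = 16:33 − 12:08 = 4 hours 25 minutes.

4 hours 25 minutes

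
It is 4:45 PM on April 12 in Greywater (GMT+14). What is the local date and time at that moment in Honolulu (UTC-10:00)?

In UTC: 4:45 PM − 14:00 = 2:45 AM on Apr 12.
Honolulu is UTC−10:00: 2:45 AM − 10:00 = 4:45 PM on Apr 11.

4:45 PM on April 11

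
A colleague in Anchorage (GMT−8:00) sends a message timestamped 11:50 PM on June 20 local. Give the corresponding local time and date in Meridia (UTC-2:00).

5:50 AM on June 21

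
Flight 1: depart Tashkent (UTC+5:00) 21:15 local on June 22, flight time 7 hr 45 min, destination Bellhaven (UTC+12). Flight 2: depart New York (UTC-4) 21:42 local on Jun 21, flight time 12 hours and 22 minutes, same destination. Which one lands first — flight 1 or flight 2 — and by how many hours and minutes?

Flight 1 in UTC: 21:15 − 5:00 = 16:15 on Jun 22.
+7 hours 45 minutes → arrive 00:00 UTC on Jun 23.
Flight 2 in UTC: 21:42 + 4:00 = 01:42 on Jun 22.
+12 hours 22 minutes → arrive 14:04 UTC on Jun 22.
Flight 2 lands earlier by 9 hours 56 minutes.

the second, by 9 hours 56 minutes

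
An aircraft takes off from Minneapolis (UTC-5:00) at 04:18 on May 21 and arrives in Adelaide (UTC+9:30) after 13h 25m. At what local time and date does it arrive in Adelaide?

Convert departure to UTC: 04:18 + 5:00 = 09:18 UTC on May 21.
Add 13 hours 25 minutes travel time → 22:43 UTC.
Adelaide is UTC+9:30, so local arrival = 22:43 + 9:30 = 08:13 on May 22.

08:13 on May 22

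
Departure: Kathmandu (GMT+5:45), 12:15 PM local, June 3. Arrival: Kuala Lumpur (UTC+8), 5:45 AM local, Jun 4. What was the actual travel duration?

15 hours 15 minutes

Kuala Lumpur is 2:15 ahead of Kathmandu.
Clock-face elapsed time (ignoring zones) is 17 hours 30 minutes.
Actual elapsed = 17 hours 30 minutes − 2:15 = 15 hours 15 minutes.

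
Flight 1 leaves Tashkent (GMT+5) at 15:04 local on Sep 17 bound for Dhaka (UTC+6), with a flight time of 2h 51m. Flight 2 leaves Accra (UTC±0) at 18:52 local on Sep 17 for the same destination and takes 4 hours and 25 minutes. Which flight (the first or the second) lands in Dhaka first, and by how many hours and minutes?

the first, by 10 hours 22 minutes

Flight 1 in UTC: 15:04 − 5:00 = 10:04 on Sep 17.
+2 hours 51 minutes → arrive 12:55 UTC on Sep 17.
Flight 2 departs at 18:52 UTC (Sep 17).
+4 hours and 25 minutes → arrive 23:17 UTC on Sep 17.
Flight 1 lands earlier by 10 hours 22 minutes.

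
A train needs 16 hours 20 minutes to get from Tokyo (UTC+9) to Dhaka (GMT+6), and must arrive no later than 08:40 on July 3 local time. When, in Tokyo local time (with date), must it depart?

Target arrival in UTC: 08:40 − 6:00 = 02:40 on Jul 3.
Subtract 16 hours and 20 minutes → departure 10:20 UTC on Jul 2.
Tokyo is UTC+9:00: 10:20 + 9:00 = 19:20 on Jul 2.

19:20 on July 2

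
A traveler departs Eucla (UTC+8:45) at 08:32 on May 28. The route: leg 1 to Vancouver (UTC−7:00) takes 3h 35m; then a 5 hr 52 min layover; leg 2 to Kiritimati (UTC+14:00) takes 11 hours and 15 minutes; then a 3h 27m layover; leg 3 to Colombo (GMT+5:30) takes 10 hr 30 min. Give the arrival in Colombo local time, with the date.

Convert departure to UTC: 08:32 − 8:45 = 23:47 UTC on May 27.
Add 3 hours 35 minutes leg 1 → 03:22 UTC (May 28).
Add 5 hours 52 minutes layover in Vancouver → 09:14 UTC.
Add 11 hours 15 minutes leg 2 → 20:29 UTC.
Add 3 hours 27 minutes layover in Kiritimati → 23:56 UTC.
Add 10 hours and 30 minutes leg 3 → 10:26 UTC (May 29).
Colombo is UTC+5:30, so local arrival = 10:26 + 5:30 = 15:56 on May 29.

15:56 on May 29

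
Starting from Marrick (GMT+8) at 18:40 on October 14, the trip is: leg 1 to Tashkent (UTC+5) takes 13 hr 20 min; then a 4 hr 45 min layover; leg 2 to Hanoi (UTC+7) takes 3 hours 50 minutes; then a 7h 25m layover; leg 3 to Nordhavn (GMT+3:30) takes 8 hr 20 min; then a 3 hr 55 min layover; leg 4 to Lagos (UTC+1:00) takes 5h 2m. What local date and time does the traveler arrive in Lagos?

10:17 on Oct 16

Convert departure to UTC: 18:40 − 8:00 = 10:40 UTC on Oct 14.
Add 13 hours and 20 minutes leg 1 → 00:00 UTC (Oct 15).
Add 4 hours 45 minutes layover in Tashkent → 04:45 UTC.
Add 3 hours 50 minutes leg 2 → 08:35 UTC.
Add 7 hours 25 minutes layover in Hanoi → 16:00 UTC.
Add 8 hours 20 minutes leg 3 → 00:20 UTC (Oct 16).
Add 3 hours and 55 minutes layover in Nordhavn → 04:15 UTC.
Add 5 hours and 2 minutes leg 4 → 09:17 UTC.
Lagos is UTC+1:00, so local arrival = 09:17 + 1:00 = 10:17 on Oct 16.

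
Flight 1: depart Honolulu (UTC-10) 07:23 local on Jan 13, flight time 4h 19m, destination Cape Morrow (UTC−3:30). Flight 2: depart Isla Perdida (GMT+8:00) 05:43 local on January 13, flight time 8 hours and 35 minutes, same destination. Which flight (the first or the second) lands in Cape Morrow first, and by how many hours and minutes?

Flight 1 in UTC: 07:23 + 10:00 = 17:23 on Jan 13.
+4 hours 19 minutes → arrive 21:42 UTC on Jan 13.
Flight 2 in UTC: 05:43 − 8:00 = 21:43 on Jan 12.
+8 hours 35 minutes → arrive 06:18 UTC on Jan 13.
Flight 2 lands earlier by 15 hours 24 minutes.

the second, by 15 hours 24 minutes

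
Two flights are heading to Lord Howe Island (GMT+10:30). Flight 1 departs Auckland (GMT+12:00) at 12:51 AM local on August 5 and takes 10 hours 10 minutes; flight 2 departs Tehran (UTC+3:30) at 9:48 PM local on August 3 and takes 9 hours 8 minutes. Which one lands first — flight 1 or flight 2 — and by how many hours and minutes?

the second, by 19 hours 35 minutes

Flight 1 in UTC: 12:51 AM − 12:00 = 12:51 PM on Aug 4.
+10 hours and 10 minutes → arrive 11:01 PM UTC on Aug 4.
Flight 2 in UTC: 9:48 PM − 3:30 = 6:18 PM on Aug 3.
+9 hours 8 minutes → arrive 3:26 AM UTC on Aug 4.
Flight 2 lands earlier by 19 hours 35 minutes.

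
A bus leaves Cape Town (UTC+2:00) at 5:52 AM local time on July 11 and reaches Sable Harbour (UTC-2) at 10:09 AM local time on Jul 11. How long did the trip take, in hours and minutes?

8 hours 17 minutes

Sable Harbour is 4:00 behind Cape Town.
Clock-face elapsed time (ignoring zones) is 4 hours 17 minutes.
Actual elapsed = 4 hours 17 minutes + 4:00 = 8 hours 17 minutes.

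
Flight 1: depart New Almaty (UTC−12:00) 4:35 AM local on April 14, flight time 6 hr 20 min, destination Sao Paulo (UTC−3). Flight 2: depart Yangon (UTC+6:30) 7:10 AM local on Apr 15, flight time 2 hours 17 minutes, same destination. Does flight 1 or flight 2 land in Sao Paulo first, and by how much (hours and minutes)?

the first, by 4 hours 2 minutes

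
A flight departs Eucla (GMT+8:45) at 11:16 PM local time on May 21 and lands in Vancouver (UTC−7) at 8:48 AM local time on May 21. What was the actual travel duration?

1 hour 17 minutes

Departure in UTC: 11:16 PM − 8:45 = 2:31 PM on May 21.
Arrival in UTC: 8:48 AM + 7:00 = 3:48 PM on May 21.
Elapsed = 3:48 PM − 2:31 PM = 1 hour 17 minutes.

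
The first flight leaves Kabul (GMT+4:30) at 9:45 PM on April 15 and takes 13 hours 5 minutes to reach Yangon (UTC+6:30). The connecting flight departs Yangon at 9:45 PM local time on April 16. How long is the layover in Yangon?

8 hours 55 minutes

Convert departure to UTC: 9:45 PM − 4:30 = 5:15 PM UTC on Apr 15.
Add 13 hours and 5 minutes flight time → 6:20 AM UTC (Apr 16).
Yangon is UTC+6:30, so local arrival = 6:20 AM + 6:30 = 12:50 PM on Apr 16.
Layover = 9:45 PM − 12:50 PM = 8 hours 55 minutes.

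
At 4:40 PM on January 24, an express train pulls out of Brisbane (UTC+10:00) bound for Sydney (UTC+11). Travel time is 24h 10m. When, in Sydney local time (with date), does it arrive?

5:50 PM on January 25

Convert departure to UTC: 4:40 PM − 10:00 = 6:40 AM UTC on Jan 24.
Add 24 hours and 10 minutes travel time → 6:50 AM UTC (Jan 25).
Sydney is UTC+11:00, so local arrival = 6:50 AM + 11:00 = 5:50 PM on Jan 25.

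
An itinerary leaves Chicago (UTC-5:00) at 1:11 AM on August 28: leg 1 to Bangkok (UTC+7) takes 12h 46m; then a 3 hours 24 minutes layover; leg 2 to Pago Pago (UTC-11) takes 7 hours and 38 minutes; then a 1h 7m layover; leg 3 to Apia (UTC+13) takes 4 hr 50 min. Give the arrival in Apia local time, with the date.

12:56 AM on Aug 30

Convert departure to UTC: 1:11 AM + 5:00 = 6:11 AM UTC on Aug 28.
Add 12 hours 46 minutes leg 1 → 6:57 PM UTC.
Add 3 hours and 24 minutes layover in Bangkok → 10:21 PM UTC.
Add 7 hours 38 minutes leg 2 → 5:59 AM UTC (Aug 29).
Add 1 hour and 7 minutes layover in Pago Pago → 7:06 AM UTC.
Add 4 hours and 50 minutes leg 3 → 11:56 AM UTC.
Apia is UTC+13:00, so local arrival = 11:56 AM + 13:00 = 12:56 AM on Aug 30.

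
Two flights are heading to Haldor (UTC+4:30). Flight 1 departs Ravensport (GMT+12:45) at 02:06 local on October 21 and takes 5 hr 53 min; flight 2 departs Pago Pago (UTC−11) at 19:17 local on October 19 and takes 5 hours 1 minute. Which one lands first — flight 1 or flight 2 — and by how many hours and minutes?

the second, by 7 hours 56 minutes

Flight 1 in UTC: 02:06 − 12:45 = 13:21 on Oct 20.
+5 hours 53 minutes → arrive 19:14 UTC on Oct 20.
Flight 2 in UTC: 19:17 + 11:00 = 06:17 on Oct 20.
+5 hours and 1 minute → arrive 11:18 UTC on Oct 20.
Flight 2 lands earlier by 7 hours 56 minutes.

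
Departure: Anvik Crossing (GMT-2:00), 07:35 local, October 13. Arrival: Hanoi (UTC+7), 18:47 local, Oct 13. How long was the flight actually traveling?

2 hours 12 minutes

Hanoi is 9:00 ahead of Anvik Crossing.
Clock-face elapsed time (ignoring zones) is 11 hours 12 minutes.
Actual elapsed = 11 hours 12 minutes − 9:00 = 2 hours 12 minutes.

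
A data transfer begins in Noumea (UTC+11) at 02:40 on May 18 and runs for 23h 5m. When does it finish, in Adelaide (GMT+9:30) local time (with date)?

00:15 on May 19

Convert start to UTC: 02:40 − 11:00 = 15:40 UTC on May 17.
Add 23 hours and 5 minutes duration → 14:45 UTC (May 18).
Adelaide is UTC+9:30, so local end time = 14:45 + 9:30 = 00:15 on May 19.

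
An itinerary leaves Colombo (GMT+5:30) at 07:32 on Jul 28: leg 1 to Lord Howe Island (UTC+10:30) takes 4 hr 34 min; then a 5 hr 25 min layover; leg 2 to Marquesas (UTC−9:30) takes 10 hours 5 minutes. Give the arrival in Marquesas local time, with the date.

12:36 on July 28

Convert departure to UTC: 07:32 − 5:30 = 02:02 UTC on Jul 28.
Add 4 hours and 34 minutes leg 1 → 06:36 UTC.
Add 5 hours 25 minutes layover in Lord Howe Island → 12:01 UTC.
Add 10 hours 5 minutes leg 2 → 22:06 UTC.
Marquesas is UTC−9:30, so local arrival = 22:06 − 9:30 = 12:36 on Jul 28.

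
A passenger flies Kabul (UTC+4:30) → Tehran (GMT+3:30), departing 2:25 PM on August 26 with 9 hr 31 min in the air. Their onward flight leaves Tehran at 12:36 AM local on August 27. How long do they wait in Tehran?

1 hour 40 minutes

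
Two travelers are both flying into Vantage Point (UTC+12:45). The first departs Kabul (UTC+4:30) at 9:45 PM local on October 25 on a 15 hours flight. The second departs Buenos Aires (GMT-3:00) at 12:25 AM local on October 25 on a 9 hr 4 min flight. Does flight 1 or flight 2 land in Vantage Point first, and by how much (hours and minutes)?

the second, by 19 hours 46 minutes

Flight 1 in UTC: 9:45 PM − 4:30 = 5:15 PM on Oct 25.
+15 hours → arrive 8:15 AM UTC on Oct 26.
Flight 2 in UTC: 12:25 AM + 3:00 = 3:25 AM on Oct 25.
+9 hours and 4 minutes → arrive 12:29 PM UTC on Oct 25.
Flight 2 lands earlier by 19 hours 46 minutes.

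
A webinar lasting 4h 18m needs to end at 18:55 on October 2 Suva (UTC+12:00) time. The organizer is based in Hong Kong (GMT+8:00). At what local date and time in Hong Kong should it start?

Target end time in UTC: 18:55 − 12:00 = 06:55 on Oct 2.
Subtract 4 hours 18 minutes → start 02:37 UTC on Oct 2.
Hong Kong is UTC+8:00: 02:37 + 8:00 = 10:37 on Oct 2.

10:37 on October 2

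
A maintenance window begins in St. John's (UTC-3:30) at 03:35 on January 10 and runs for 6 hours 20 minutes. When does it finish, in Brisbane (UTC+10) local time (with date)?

Convert start to UTC: 03:35 + 3:30 = 07:05 UTC on Jan 10.
Add 6 hours and 20 minutes duration → 13:25 UTC.
Brisbane is UTC+10:00, so local end time = 13:25 + 10:00 = 23:25 on Jan 10.

23:25 on Jan 10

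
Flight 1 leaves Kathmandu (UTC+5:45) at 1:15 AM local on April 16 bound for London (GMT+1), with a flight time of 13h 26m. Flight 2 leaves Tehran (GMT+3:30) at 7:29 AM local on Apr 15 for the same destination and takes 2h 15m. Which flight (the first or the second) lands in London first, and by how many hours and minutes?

the second, by 26 hours 42 minutes

Flight 1 in UTC: 1:15 AM − 5:45 = 7:30 PM on Apr 15.
+13 hours and 26 minutes → arrive 8:56 AM UTC on Apr 16.
Flight 2 in UTC: 7:29 AM − 3:30 = 3:59 AM on Apr 15.
+2 hours and 15 minutes → arrive 6:14 AM UTC on Apr 15.
Flight 2 lands earlier by 26 hours 42 minutes.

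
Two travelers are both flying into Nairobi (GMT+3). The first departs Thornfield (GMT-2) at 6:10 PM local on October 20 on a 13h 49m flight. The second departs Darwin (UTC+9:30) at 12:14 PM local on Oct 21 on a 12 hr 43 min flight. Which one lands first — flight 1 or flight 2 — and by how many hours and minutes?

Flight 1 in UTC: 6:10 PM + 2:00 = 8:10 PM on Oct 20.
+13 hours and 49 minutes → arrive 9:59 AM UTC on Oct 21.
Flight 2 in UTC: 12:14 PM − 9:30 = 2:44 AM on Oct 21.
+12 hours 43 minutes → arrive 3:27 PM UTC on Oct 21.
Flight 1 lands earlier by 5 hours 28 minutes.

the first, by 5 hours 28 minutes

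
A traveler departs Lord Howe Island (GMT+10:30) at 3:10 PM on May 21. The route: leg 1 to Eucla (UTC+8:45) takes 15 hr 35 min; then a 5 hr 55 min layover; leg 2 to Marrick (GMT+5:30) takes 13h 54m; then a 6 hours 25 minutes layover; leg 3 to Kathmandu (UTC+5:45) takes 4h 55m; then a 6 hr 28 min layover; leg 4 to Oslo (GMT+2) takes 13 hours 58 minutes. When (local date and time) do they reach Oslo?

Convert departure to UTC: 3:10 PM − 10:30 = 4:40 AM UTC on May 21.
Add 15 hours 35 minutes leg 1 → 8:15 PM UTC.
Add 5 hours and 55 minutes layover in Eucla → 2:10 AM UTC (May 22).
Add 13 hours 54 minutes leg 2 → 4:04 PM UTC.
Add 6 hours 25 minutes layover in Marrick → 10:29 PM UTC.
Add 4 hours 55 minutes leg 3 → 3:24 AM UTC (May 23).
Add 6 hours 28 minutes layover in Kathmandu → 9:52 AM UTC.
Add 13 hours and 58 minutes leg 4 → 11:50 PM UTC.
Oslo is UTC+2:00, so local arrival = 11:50 PM + 2:00 = 1:50 AM on May 24.

1:50 AM on May 24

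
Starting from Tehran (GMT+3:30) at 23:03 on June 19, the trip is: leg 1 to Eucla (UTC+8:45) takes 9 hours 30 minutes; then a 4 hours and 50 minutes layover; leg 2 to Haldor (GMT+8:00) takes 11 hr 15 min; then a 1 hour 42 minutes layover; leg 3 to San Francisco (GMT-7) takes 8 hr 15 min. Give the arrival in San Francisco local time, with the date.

00:05 on June 21

Convert departure to UTC: 23:03 − 3:30 = 19:33 UTC on Jun 19.
Add 9 hours and 30 minutes leg 1 → 05:03 UTC (Jun 20).
Add 4 hours and 50 minutes layover in Eucla → 09:53 UTC.
Add 11 hours 15 minutes leg 2 → 21:08 UTC.
Add 1 hour 42 minutes layover in Haldor → 22:50 UTC.
Add 8 hours 15 minutes leg 3 → 07:05 UTC (Jun 21).
San Francisco is UTC−7:00, so local arrival = 07:05 − 7:00 = 00:05 on Jun 21.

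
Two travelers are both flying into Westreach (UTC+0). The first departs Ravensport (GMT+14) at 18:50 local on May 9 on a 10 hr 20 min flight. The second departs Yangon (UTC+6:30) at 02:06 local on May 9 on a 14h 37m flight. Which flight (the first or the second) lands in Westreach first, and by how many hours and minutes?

Flight 1 in UTC: 18:50 − 14:00 = 04:50 on May 9.
+10 hours 20 minutes → arrive 15:10 UTC on May 9.
Flight 2 in UTC: 02:06 − 6:30 = 19:36 on May 8.
+14 hours and 37 minutes → arrive 10:13 UTC on May 9.
Flight 2 lands earlier by 4 hours 57 minutes.

the second, by 4 hours 57 minutes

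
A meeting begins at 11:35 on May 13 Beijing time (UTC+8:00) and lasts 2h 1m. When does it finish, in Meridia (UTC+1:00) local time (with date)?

06:36 on May 13

Convert start to UTC: 11:35 − 8:00 = 03:35 UTC on May 13.
Add 2 hours and 1 minute duration → 05:36 UTC.
Meridia is UTC+1:00, so local end time = 05:36 + 1:00 = 06:36 on May 13.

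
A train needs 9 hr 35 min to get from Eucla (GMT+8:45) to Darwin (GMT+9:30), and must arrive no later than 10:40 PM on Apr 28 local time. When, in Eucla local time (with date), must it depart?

12:20 PM on April 28

Target arrival in UTC: 10:40 PM − 9:30 = 1:10 PM on Apr 28.
Subtract 9 hours 35 minutes → departure 3:35 AM UTC on Apr 28.
Eucla is UTC+8:45: 3:35 AM + 8:45 = 12:20 PM on Apr 28.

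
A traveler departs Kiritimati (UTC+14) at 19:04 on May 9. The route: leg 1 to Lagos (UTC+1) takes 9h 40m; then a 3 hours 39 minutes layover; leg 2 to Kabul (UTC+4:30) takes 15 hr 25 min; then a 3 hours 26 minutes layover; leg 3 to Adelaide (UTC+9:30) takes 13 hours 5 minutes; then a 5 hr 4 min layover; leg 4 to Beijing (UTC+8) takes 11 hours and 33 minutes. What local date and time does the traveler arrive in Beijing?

Convert departure to UTC: 19:04 − 14:00 = 05:04 UTC on May 9.
Add 9 hours and 40 minutes leg 1 → 14:44 UTC.
Add 3 hours 39 minutes layover in Lagos → 18:23 UTC.
Add 15 hours 25 minutes leg 2 → 09:48 UTC (May 10).
Add 3 hours and 26 minutes layover in Kabul → 13:14 UTC.
Add 13 hours 5 minutes leg 3 → 02:19 UTC (May 11).
Add 5 hours and 4 minutes layover in Adelaide → 07:23 UTC.
Add 11 hours 33 minutes leg 4 → 18:56 UTC.
Beijing is UTC+8:00, so local arrival = 18:56 + 8:00 = 02:56 on May 12.

02:56 on May 12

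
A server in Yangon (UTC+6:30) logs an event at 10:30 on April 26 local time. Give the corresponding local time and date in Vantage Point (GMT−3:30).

In UTC: 10:30 − 6:30 = 04:00 on Apr 26.
Vantage Point is UTC−3:30: 04:00 − 3:30 = 00:30 on Apr 26.

00:30 on April 26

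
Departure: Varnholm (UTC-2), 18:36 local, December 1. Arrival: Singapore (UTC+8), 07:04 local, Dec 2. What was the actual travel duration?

2 hours 28 minutes

Departure in UTC: 18:36 + 2:00 = 20:36 on Dec 1.
Arrival in UTC: 07:04 − 8:00 = 23:04 on Dec 1.
Elapsed = 23:04 − 20:36 = 2 hours 28 minutes.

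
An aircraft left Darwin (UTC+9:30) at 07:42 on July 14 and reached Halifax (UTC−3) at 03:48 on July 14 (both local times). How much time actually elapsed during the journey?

8 hours 36 minutes

Halifax is 12:30 behind Darwin.
Clock-face elapsed time (ignoring zones) is −3 hours 54 minutes.
Actual elapsed = −3 hours 54 minutes + 12:30 = 8 hours 36 minutes.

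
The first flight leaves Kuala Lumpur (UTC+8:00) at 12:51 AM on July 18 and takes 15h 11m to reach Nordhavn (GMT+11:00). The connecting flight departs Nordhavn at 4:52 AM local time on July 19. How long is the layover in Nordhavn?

9 hours 50 minutes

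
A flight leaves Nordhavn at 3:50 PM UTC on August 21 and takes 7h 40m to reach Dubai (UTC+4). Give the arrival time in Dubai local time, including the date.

Departure is given in UTC: 3:50 PM on Aug 21.
Add 7 hours 40 minutes → 11:30 PM UTC.
Dubai is UTC+4:00: 11:30 PM + 4:00 = 3:30 AM on Aug 22.

3:30 AM on August 22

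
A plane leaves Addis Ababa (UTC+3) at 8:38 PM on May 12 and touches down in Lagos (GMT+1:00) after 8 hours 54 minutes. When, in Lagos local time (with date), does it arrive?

3:32 AM on May 13

Convert departure to UTC: 8:38 PM − 3:00 = 5:38 PM UTC on May 12.
Add 8 hours and 54 minutes travel time → 2:32 AM UTC (May 13).
Lagos is UTC+1:00, so local arrival = 2:32 AM + 1:00 = 3:32 AM on May 13.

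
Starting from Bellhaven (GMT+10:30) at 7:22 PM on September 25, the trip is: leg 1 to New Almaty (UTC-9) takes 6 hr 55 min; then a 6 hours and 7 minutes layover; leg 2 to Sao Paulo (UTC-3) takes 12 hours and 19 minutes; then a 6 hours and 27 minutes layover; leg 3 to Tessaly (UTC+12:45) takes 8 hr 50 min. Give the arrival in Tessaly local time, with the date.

2:15 PM on Sep 27

Convert departure to UTC: 7:22 PM − 10:30 = 8:52 AM UTC on Sep 25.
Add 6 hours and 55 minutes leg 1 → 3:47 PM UTC.
Add 6 hours and 7 minutes layover in New Almaty → 9:54 PM UTC.
Add 12 hours and 19 minutes leg 2 → 10:13 AM UTC (Sep 26).
Add 6 hours and 27 minutes layover in Sao Paulo → 4:40 PM UTC.
Add 8 hours 50 minutes leg 3 → 1:30 AM UTC (Sep 27).
Tessaly is UTC+12:45, so local arrival = 1:30 AM + 12:45 = 2:15 PM on Sep 27.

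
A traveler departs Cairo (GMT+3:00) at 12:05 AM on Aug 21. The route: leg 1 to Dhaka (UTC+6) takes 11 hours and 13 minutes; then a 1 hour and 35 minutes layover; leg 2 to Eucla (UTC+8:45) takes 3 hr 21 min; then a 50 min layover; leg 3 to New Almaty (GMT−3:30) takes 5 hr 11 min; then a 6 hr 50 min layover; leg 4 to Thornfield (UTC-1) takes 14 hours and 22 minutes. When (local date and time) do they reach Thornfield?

3:27 PM on August 22

Convert departure to UTC: 12:05 AM − 3:00 = 9:05 PM UTC on Aug 20.
Add 11 hours and 13 minutes leg 1 → 8:18 AM UTC (Aug 21).
Add 1 hour 35 minutes layover in Dhaka → 9:53 AM UTC.
Add 3 hours 21 minutes leg 2 → 1:14 PM UTC.
Add 50 minutes layover in Eucla → 2:04 PM UTC.
Add 5 hours and 11 minutes leg 3 → 7:15 PM UTC.
Add 6 hours and 50 minutes layover in New Almaty → 2:05 AM UTC (Aug 22).
Add 14 hours 22 minutes leg 4 → 4:27 PM UTC.
Thornfield is UTC−1:00, so local arrival = 4:27 PM − 1:00 = 3:27 PM on Aug 22.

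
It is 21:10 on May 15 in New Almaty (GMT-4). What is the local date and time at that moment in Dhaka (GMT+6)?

07:10 on May 16

In UTC: 21:10 + 4:00 = 01:10 on May 16.
Dhaka is UTC+6:00: 01:10 + 6:00 = 07:10 on May 16.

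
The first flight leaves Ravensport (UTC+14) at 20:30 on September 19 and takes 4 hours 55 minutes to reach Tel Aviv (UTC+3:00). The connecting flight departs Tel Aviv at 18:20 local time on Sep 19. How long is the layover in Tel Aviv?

Convert departure to UTC: 20:30 − 14:00 = 06:30 UTC on Sep 19.
Add 4 hours 55 minutes flight time → 11:25 UTC.
Tel Aviv is UTC+3:00, so local arrival = 11:25 + 3:00 = 14:25 on Sep 19.
Layover = 18:20 − 14:25 = 3 hours 55 minutes.

3 hours 55 minutes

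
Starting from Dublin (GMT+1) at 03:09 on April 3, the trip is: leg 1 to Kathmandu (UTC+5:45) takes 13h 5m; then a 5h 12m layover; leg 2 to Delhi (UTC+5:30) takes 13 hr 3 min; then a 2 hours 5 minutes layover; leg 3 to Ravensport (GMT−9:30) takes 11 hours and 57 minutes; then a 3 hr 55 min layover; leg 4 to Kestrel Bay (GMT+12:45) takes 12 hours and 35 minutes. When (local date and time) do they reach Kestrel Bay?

04:46 on April 6

Convert departure to UTC: 03:09 − 1:00 = 02:09 UTC on Apr 3.
Add 13 hours 5 minutes leg 1 → 15:14 UTC.
Add 5 hours and 12 minutes layover in Kathmandu → 20:26 UTC.
Add 13 hours and 3 minutes leg 2 → 09:29 UTC (Apr 4).
Add 2 hours and 5 minutes layover in Delhi → 11:34 UTC.
Add 11 hours 57 minutes leg 3 → 23:31 UTC.
Add 3 hours 55 minutes layover in Ravensport → 03:26 UTC (Apr 5).
Add 12 hours 35 minutes leg 4 → 16:01 UTC.
Kestrel Bay is UTC+12:45, so local arrival = 16:01 + 12:45 = 04:46 on Apr 6.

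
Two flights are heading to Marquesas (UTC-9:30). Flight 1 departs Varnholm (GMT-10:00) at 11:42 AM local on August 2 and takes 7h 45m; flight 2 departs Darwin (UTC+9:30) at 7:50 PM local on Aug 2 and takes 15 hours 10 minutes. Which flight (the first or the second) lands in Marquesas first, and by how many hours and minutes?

the second, by 3 hours 57 minutes

Flight 1 in UTC: 11:42 AM + 10:00 = 9:42 PM on Aug 2.
+7 hours 45 minutes → arrive 5:27 AM UTC on Aug 3.
Flight 2 in UTC: 7:50 PM − 9:30 = 10:20 AM on Aug 2.
+15 hours and 10 minutes → arrive 1:30 AM UTC on Aug 3.
Flight 2 lands earlier by 3 hours 57 minutes.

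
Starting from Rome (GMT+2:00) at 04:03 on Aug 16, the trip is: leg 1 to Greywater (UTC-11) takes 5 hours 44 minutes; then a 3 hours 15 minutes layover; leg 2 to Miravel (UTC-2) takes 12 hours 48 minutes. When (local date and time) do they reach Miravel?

Convert departure to UTC: 04:03 − 2:00 = 02:03 UTC on Aug 16.
Add 5 hours and 44 minutes leg 1 → 07:47 UTC.
Add 3 hours 15 minutes layover in Greywater → 11:02 UTC.
Add 12 hours and 48 minutes leg 2 → 23:50 UTC.
Miravel is UTC−2:00, so local arrival = 23:50 − 2:00 = 21:50 on Aug 16.

21:50 on August 16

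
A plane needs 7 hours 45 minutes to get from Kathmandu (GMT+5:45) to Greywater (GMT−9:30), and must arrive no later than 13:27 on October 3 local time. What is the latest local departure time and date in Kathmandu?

Target arrival in UTC: 13:27 + 9:30 = 22:57 on Oct 3.
Subtract 7 hours 45 minutes → departure 15:12 UTC on Oct 3.
Kathmandu is UTC+5:45: 15:12 + 5:45 = 20:57 on Oct 3.

20:57 on October 3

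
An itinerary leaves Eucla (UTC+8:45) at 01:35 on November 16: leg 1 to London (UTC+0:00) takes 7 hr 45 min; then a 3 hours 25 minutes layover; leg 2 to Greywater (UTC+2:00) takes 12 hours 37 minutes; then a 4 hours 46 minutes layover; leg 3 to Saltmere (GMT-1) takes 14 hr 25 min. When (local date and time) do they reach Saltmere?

Convert departure to UTC: 01:35 − 8:45 = 16:50 UTC on Nov 15.
Add 7 hours 45 minutes leg 1 → 00:35 UTC (Nov 16).
Add 3 hours 25 minutes layover in London → 04:00 UTC.
Add 12 hours and 37 minutes leg 2 → 16:37 UTC.
Add 4 hours and 46 minutes layover in Greywater → 21:23 UTC.
Add 14 hours and 25 minutes leg 3 → 11:48 UTC (Nov 17).
Saltmere is UTC−1:00, so local arrival = 11:48 − 1:00 = 10:48 on Nov 17.

10:48 on November 17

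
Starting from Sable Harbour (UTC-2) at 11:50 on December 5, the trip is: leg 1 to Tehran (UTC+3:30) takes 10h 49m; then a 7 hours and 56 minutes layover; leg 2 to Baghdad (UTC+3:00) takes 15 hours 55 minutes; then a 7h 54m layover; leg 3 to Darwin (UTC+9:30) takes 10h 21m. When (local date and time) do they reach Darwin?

04:15 on December 8

Convert departure to UTC: 11:50 + 2:00 = 13:50 UTC on Dec 5.
Add 10 hours and 49 minutes leg 1 → 00:39 UTC (Dec 6).
Add 7 hours 56 minutes layover in Tehran → 08:35 UTC.
Add 15 hours and 55 minutes leg 2 → 00:30 UTC (Dec 7).
Add 7 hours 54 minutes layover in Baghdad → 08:24 UTC.
Add 10 hours and 21 minutes leg 3 → 18:45 UTC.
Darwin is UTC+9:30, so local arrival = 18:45 + 9:30 = 04:15 on Dec 8.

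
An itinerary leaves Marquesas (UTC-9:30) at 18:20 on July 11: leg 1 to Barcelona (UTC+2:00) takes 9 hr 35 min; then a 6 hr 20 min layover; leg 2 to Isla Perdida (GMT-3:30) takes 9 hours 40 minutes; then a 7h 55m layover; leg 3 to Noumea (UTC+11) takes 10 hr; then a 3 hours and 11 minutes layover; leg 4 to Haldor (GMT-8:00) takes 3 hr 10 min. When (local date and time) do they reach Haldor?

Convert departure to UTC: 18:20 + 9:30 = 03:50 UTC on Jul 12.
Add 9 hours and 35 minutes leg 1 → 13:25 UTC.
Add 6 hours 20 minutes layover in Barcelona → 19:45 UTC.
Add 9 hours 40 minutes leg 2 → 05:25 UTC (Jul 13).
Add 7 hours and 55 minutes layover in Isla Perdida → 13:20 UTC.
Add 10 hours leg 3 → 23:20 UTC.
Add 3 hours 11 minutes layover in Noumea → 02:31 UTC (Jul 14).
Add 3 hours and 10 minutes leg 4 → 05:41 UTC.
Haldor is UTC−8:00, so local arrival = 05:41 − 8:00 = 21:41 on Jul 13.

21:41 on Jul 13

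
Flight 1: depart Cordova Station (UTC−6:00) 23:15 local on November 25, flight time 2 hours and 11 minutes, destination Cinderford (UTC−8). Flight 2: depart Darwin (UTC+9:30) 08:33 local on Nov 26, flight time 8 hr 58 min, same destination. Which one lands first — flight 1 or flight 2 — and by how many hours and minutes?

the first, by 35 minutes

Flight 1 in UTC: 23:15 + 6:00 = 05:15 on Nov 26.
+2 hours and 11 minutes → arrive 07:26 UTC on Nov 26.
Flight 2 in UTC: 08:33 − 9:30 = 23:03 on Nov 25.
+8 hours 58 minutes → arrive 08:01 UTC on Nov 26.
Flight 1 lands earlier by 35 minutes.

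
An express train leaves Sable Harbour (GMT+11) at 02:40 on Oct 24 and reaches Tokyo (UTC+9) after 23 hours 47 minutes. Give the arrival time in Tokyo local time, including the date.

00:27 on October 25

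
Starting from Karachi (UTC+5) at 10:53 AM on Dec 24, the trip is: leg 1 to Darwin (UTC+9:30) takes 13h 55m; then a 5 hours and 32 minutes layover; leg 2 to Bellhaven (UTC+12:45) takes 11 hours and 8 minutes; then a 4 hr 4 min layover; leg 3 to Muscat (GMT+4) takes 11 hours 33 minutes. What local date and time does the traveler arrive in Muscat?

8:05 AM on December 26

Convert departure to UTC: 10:53 AM − 5:00 = 5:53 AM UTC on Dec 24.
Add 13 hours and 55 minutes leg 1 → 7:48 PM UTC.
Add 5 hours 32 minutes layover in Darwin → 1:20 AM UTC (Dec 25).
Add 11 hours 8 minutes leg 2 → 12:28 PM UTC.
Add 4 hours and 4 minutes layover in Bellhaven → 4:32 PM UTC.
Add 11 hours and 33 minutes leg 3 → 4:05 AM UTC (Dec 26).
Muscat is UTC+4:00, so local arrival = 4:05 AM + 4:00 = 8:05 AM on Dec 26.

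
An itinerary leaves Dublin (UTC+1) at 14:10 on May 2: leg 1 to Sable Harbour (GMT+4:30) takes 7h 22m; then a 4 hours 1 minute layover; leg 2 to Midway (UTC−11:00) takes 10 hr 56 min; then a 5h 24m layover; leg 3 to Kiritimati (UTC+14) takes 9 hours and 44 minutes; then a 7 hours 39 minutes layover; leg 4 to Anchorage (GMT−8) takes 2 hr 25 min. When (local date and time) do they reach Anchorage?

Convert departure to UTC: 14:10 − 1:00 = 13:10 UTC on May 2.
Add 7 hours 22 minutes leg 1 → 20:32 UTC.
Add 4 hours and 1 minute layover in Sable Harbour → 00:33 UTC (May 3).
Add 10 hours and 56 minutes leg 2 → 11:29 UTC.
Add 5 hours and 24 minutes layover in Midway → 16:53 UTC.
Add 9 hours and 44 minutes leg 3 → 02:37 UTC (May 4).
Add 7 hours 39 minutes layover in Kiritimati → 10:16 UTC.
Add 2 hours 25 minutes leg 4 → 12:41 UTC.
Anchorage is UTC−8:00, so local arrival = 12:41 − 8:00 = 04:41 on May 4.

04:41 on May 4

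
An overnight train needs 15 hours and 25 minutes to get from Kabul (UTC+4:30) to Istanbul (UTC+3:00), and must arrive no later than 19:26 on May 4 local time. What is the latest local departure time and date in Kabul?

05:31 on May 4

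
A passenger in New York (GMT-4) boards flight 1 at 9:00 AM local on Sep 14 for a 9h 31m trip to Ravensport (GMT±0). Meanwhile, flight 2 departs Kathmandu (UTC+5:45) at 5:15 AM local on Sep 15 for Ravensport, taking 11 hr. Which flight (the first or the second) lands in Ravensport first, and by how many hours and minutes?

Flight 1 in UTC: 9:00 AM + 4:00 = 1:00 PM on Sep 14.
+9 hours and 31 minutes → arrive 10:31 PM UTC on Sep 14.
Flight 2 in UTC: 5:15 AM − 5:45 = 11:30 PM on Sep 14.
+11 hours → arrive 10:30 AM UTC on Sep 15.
Flight 1 lands earlier by 11 hours 59 minutes.

the first, by 11 hours 59 minutes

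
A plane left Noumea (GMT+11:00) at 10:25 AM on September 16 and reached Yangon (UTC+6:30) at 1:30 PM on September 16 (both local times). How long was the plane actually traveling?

Yangon is 4:30 behind Noumea.
Clock-face elapsed time (ignoring zones) is 3 hours 5 minutes.
Actual elapsed = 3 hours 5 minutes + 4:30 = 7 hours 35 minutes.

7 hours 35 minutes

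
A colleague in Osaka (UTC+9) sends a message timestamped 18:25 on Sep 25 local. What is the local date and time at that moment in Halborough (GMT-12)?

In UTC: 18:25 − 9:00 = 09:25 on Sep 25.
Halborough is UTC−12:00: 09:25 − 12:00 = 21:25 on Sep 24.

21:25 on September 24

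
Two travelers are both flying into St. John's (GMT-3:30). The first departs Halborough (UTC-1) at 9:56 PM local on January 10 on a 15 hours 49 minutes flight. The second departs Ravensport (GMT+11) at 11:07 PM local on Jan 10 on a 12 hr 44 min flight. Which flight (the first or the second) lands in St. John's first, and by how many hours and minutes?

the second, by 13 hours 54 minutes

Flight 1 in UTC: 9:56 PM + 1:00 = 10:56 PM on Jan 10.
+15 hours 49 minutes → arrive 2:45 PM UTC on Jan 11.
Flight 2 in UTC: 11:07 PM − 11:00 = 12:07 PM on Jan 10.
+12 hours and 44 minutes → arrive 12:51 AM UTC on Jan 11.
Flight 2 lands earlier by 13 hours 54 minutes.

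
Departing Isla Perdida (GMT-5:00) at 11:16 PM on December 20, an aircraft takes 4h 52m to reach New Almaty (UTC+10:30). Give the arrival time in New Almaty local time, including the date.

New Almaty is 15:30 ahead of Isla Perdida.
After 4 hours 52 minutes it is 4:08 AM (Dec 21) in Isla Perdida.
Shift by the zone difference: 4:08 AM + 15:30 = 7:38 PM on Dec 21 in New Almaty.

7:38 PM on Dec 21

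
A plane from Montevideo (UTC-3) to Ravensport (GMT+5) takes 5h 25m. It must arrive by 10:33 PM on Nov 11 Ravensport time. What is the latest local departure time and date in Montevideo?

Target arrival in UTC: 10:33 PM − 5:00 = 5:33 PM on Nov 11.
Subtract 5 hours and 25 minutes → departure 12:08 PM UTC on Nov 11.
Montevideo is UTC−3:00: 12:08 PM − 3:00 = 9:08 AM on Nov 11.

9:08 AM on Nov 11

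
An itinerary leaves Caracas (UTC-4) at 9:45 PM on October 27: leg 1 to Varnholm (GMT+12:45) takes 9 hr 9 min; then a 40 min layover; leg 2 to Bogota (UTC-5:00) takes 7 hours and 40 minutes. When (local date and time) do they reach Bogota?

Convert departure to UTC: 9:45 PM + 4:00 = 1:45 AM UTC on Oct 28.
Add 9 hours and 9 minutes leg 1 → 10:54 AM UTC.
Add 40 minutes layover in Varnholm → 11:34 AM UTC.
Add 7 hours and 40 minutes leg 2 → 7:14 PM UTC.
Bogota is UTC−5:00, so local arrival = 7:14 PM − 5:00 = 2:14 PM on Oct 28.

2:14 PM on October 28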